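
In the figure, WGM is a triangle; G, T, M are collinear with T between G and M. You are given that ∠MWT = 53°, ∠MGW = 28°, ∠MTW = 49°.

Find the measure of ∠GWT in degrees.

∠GWT = 21°

1. ∠TGW = 28°  [T on ray GM]
2. ∠GTW = 131°  [linear pair at T on GM]
3. ∠GWT = 21°  [△WGT]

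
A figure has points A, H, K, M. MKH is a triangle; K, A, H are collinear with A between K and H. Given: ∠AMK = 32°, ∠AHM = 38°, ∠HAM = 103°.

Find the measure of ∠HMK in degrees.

1. ∠KHM = 38°  [A on ray HK]
2. ∠KAM = 77°  [linear pair at A on KH]
3. ∠AKM = 71°  [△MKA]
4. ∠HKM = 71°  [A on ray KH]
5. ∠HMK = 71°  [△MKH]

∠HMK = 71°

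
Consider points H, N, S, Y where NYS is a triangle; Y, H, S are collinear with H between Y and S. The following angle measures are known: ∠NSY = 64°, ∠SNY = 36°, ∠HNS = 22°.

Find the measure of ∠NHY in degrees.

1. ∠HSN = 64°  [H on ray SY]
2. ∠NHS = 94°  [△NHS]
3. ∠NHY = 86°  [linear pair at H on YS]

∠NHY = 86°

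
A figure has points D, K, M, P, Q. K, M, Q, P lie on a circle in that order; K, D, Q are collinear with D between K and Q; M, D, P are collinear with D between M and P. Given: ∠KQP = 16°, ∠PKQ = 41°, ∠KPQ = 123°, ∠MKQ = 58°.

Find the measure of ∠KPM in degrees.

∠KPM = 65°

1. ∠KMQ = 57°  [cyclic KMQP, opposite ∠M+∠P]
2. ∠KQM = 65°  [△KMQ]
3. ∠KPM = 65°  [same arc KM]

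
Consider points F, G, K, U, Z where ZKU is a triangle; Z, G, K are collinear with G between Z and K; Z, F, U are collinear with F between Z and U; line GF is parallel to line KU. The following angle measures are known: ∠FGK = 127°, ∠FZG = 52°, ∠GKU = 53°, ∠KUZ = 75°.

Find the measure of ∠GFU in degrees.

1. ∠FGZ = 53°  [linear pair at G on ZK]
2. ∠GFZ = 75°  [△ZGF]
3. ∠GFU = 105°  [linear pair at F on ZU]

∠GFU = 105°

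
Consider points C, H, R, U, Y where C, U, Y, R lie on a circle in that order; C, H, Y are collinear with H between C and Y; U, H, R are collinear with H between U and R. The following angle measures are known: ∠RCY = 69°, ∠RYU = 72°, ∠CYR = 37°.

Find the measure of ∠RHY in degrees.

1. ∠RUY = 69°  [same arc YR]
2. ∠URY = 39°  [△UYR]
3. ∠RHY = 104°  [△YHR]

∠RHY = 104°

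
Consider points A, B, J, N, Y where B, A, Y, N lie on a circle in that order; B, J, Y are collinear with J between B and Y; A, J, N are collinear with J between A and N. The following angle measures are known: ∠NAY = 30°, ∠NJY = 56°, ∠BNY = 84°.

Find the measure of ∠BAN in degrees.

1. ∠NBY = 30°  [same arc YN]
2. ∠BYN = 66°  [△BYN]
3. ∠BAN = 66°  [same arc BN]

∠BAN = 66°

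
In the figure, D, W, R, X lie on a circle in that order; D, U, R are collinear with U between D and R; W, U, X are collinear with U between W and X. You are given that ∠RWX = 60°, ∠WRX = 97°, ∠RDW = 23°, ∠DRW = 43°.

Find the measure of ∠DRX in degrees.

∠DRX = 54°

1. ∠WDX = 83°  [cyclic DWRX, opposite ∠D+∠R]
2. ∠DXW = 43°  [same arc DW]
3. ∠DWX = 54°  [△DWX]
4. ∠DRX = 54°  [same arc DX]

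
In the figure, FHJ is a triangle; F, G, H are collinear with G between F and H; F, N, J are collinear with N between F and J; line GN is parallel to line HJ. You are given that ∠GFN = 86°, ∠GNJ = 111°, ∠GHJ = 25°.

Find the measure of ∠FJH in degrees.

1. ∠HFJ = 86°  [G on FH, N on FJ]
2. ∠FHJ = 25°  [G on ray HF]
3. ∠FJH = 69°  [△FHJ]

∠FJH = 69°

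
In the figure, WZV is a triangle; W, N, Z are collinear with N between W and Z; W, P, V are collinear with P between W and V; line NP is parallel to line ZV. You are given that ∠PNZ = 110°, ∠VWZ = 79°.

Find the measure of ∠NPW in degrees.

1. ∠PNW = 70°  [linear pair at N on WZ]
2. ∠NWP = 79°  [N on WZ, P on WV]
3. ∠NPW = 31°  [△WNP]

∠NPW = 31°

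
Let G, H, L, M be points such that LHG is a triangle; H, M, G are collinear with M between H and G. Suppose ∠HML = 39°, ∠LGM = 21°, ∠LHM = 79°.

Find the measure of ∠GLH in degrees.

1. ∠HGL = 21°  [M on ray GH]
2. ∠GHL = 79°  [M on ray HG]
3. ∠GLH = 80°  [△LHG]

∠GLH = 80°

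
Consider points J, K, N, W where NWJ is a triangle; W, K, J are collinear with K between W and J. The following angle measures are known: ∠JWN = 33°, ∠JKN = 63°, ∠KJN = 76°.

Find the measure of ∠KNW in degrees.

1. ∠KWN = 33°  [K on ray WJ]
2. ∠NKW = 117°  [linear pair at K on WJ]
3. ∠KNW = 30°  [△NWK]

∠KNW = 30°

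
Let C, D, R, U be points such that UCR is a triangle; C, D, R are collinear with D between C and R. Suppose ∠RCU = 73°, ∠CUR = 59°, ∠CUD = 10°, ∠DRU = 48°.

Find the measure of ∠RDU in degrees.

1. ∠DCU = 73°  [D on ray CR]
2. ∠CDU = 97°  [△UCD]
3. ∠RDU = 83°  [linear pair at D on CR]

∠RDU = 83°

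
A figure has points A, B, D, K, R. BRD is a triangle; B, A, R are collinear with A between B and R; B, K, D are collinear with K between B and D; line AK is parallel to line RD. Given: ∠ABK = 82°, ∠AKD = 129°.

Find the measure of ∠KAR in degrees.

∠KAR = 133°

1. ∠AKB = 51°  [linear pair at K on BD]
2. ∠BAK = 47°  [△BAK]
3. ∠KAR = 133°  [linear pair at A on BR]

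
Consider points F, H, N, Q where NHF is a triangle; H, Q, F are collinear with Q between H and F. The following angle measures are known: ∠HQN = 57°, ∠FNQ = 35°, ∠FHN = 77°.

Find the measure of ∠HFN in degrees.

∠HFN = 22°

1. ∠FQN = 123°  [linear pair at Q on HF]
2. ∠NFQ = 22°  [△NQF]
3. ∠HFN = 22°  [Q on ray FH]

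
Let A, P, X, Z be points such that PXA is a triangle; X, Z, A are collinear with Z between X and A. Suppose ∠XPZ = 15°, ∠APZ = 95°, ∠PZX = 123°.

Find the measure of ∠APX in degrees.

∠APX = 110°

1. ∠PXZ = 42°  [△PXZ]
2. ∠AZP = 57°  [linear pair at Z on XA]
3. ∠AXP = 42°  [Z on ray XA]
4. ∠PAZ = 28°  [△PZA]
5. ∠PAX = 28°  [Z on ray AX]
6. ∠APX = 110°  [△PXA]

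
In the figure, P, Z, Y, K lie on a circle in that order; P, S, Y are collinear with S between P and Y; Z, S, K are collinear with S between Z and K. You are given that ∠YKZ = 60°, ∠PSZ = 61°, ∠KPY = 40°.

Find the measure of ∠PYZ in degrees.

∠PYZ = 21°

1. ∠YSZ = 119°  [linear pair at S on PY]
2. ∠KZY = 40°  [same arc YK]
3. ∠PYZ = 21°  [△ZSY]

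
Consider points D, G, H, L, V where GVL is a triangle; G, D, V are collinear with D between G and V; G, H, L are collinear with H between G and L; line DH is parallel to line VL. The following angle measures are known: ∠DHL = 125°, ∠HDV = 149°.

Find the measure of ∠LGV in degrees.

∠LGV = 94°

1. ∠DHG = 55°  [linear pair at H on GL]
2. ∠GDH = 31°  [linear pair at D on GV]
3. ∠DGH = 94°  [△GDH]
4. ∠LGV = 94°  [D on GV, H on GL]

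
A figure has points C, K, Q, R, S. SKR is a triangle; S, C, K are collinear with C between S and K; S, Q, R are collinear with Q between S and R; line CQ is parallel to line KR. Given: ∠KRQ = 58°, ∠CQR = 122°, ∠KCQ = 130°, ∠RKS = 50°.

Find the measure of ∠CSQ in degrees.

∠CSQ = 72°

1. ∠CQS = 58°  [linear pair at Q on SR]
2. ∠QCS = 50°  [linear pair at C on SK]
3. ∠CSQ = 72°  [△SCQ]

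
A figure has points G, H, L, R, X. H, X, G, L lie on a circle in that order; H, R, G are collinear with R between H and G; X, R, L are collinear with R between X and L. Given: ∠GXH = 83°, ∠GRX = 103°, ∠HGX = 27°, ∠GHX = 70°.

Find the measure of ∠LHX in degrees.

∠LHX = 120°

1. ∠HRX = 77°  [linear pair at R on HG]
2. ∠HLX = 27°  [same arc HX]
3. ∠HXL = 33°  [△HRX]
4. ∠LHX = 120°  [△HXL]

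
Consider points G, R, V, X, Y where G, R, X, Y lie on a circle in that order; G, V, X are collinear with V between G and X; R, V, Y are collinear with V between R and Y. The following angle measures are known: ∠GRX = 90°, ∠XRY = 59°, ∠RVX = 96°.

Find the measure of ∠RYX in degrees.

1. ∠GYX = 90°  [cyclic GRXY, opposite ∠R+∠Y]
2. ∠XGY = 59°  [same arc XY]
3. ∠GVY = 96°  [vertical angles at V]
4. ∠GXY = 31°  [△GXY]
5. ∠XVY = 84°  [linear pair at V on GX]
6. ∠RYX = 65°  [△XVY]

∠RYX = 65°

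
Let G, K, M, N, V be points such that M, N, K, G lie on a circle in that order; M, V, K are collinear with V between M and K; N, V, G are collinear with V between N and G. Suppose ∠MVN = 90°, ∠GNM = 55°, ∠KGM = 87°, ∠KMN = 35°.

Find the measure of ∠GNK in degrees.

1. ∠KVN = 90°  [linear pair at V on MK]
2. ∠KNM = 93°  [cyclic MNKG, opposite ∠N+∠G]
3. ∠MKN = 52°  [△MNK]
4. ∠GNK = 38°  [△NVK]

∠GNK = 38°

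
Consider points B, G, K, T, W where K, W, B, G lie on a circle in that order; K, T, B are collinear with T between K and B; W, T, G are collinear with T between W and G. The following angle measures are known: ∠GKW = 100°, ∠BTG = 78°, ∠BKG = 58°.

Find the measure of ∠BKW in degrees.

∠BKW = 42°

1. ∠GBW = 80°  [cyclic KWBG, opposite ∠K+∠B]
2. ∠BWG = 58°  [same arc BG]
3. ∠BGW = 42°  [△WBG]
4. ∠BKW = 42°  [same arc WB]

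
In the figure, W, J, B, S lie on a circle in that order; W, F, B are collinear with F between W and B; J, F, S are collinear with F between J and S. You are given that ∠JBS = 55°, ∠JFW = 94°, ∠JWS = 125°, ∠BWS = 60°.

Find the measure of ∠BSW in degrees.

∠BSW = 99°

1. ∠BFS = 94°  [vertical angles at F]
2. ∠BJS = 60°  [same arc BS]
3. ∠BSJ = 65°  [△JBS]
4. ∠SBW = 21°  [△BFS]
5. ∠BSW = 99°  [△WBS]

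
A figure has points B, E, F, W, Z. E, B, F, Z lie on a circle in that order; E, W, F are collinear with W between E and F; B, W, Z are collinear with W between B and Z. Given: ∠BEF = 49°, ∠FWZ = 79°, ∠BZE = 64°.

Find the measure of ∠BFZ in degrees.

∠BFZ = 116°

1. ∠BZF = 49°  [same arc BF]
2. ∠BWE = 79°  [vertical angles at W]
3. ∠BFE = 64°  [same arc EB]
4. ∠BWF = 101°  [linear pair at W on EF]
5. ∠FBZ = 15°  [△BWF]
6. ∠BFZ = 116°  [△BFZ]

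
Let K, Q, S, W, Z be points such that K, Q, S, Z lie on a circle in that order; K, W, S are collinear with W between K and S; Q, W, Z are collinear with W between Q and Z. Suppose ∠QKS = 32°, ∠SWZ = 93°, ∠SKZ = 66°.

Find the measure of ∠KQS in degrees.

1. ∠QZS = 32°  [same arc QS]
2. ∠KSZ = 55°  [△SWZ]
3. ∠KZS = 59°  [△KSZ]
4. ∠KQS = 121°  [cyclic KQSZ, opposite ∠Q+∠Z]

∠KQS = 121°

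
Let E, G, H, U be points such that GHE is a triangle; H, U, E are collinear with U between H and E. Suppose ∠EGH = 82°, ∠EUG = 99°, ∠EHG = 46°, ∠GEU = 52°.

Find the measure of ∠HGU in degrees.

∠HGU = 53°

1. ∠GUH = 81°  [linear pair at U on HE]
2. ∠GHU = 46°  [U on ray HE]
3. ∠HGU = 53°  [△GHU]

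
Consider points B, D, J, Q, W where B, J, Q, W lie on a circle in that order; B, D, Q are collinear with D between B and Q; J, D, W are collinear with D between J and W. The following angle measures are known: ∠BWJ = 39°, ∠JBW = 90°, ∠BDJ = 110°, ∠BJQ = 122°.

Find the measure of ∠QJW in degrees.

∠QJW = 71°

1. ∠BQJ = 39°  [same arc BJ]
2. ∠JDQ = 70°  [linear pair at D on BQ]
3. ∠QJW = 71°  [△JDQ]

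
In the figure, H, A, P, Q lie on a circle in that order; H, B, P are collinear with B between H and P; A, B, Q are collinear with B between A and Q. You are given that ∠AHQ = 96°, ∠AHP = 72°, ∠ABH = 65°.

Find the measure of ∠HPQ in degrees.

1. ∠AQP = 72°  [same arc AP]
2. ∠PBQ = 65°  [vertical angles at B]
3. ∠HPQ = 43°  [△PBQ]

∠HPQ = 43°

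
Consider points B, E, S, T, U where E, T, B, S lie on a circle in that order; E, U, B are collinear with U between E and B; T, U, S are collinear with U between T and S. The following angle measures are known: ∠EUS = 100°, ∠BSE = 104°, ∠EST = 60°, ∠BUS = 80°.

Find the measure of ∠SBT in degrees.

∠SBT = 116°

1. ∠BUT = 100°  [vertical angles at U]
2. ∠BES = 20°  [△EUS]
3. ∠EBS = 56°  [△EBS]
4. ∠EBT = 60°  [same arc ET]
5. ∠BST = 44°  [△BUS]
6. ∠BTS = 20°  [△TUB]
7. ∠SBT = 116°  [△TBS]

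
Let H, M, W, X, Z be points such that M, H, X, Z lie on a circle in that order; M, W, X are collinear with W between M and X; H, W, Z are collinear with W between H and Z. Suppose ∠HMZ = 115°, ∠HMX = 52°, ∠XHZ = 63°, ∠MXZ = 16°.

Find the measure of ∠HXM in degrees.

1. ∠MHZ = 16°  [same arc MZ]
2. ∠HZM = 49°  [△MHZ]
3. ∠HXM = 49°  [same arc MH]

∠HXM = 49°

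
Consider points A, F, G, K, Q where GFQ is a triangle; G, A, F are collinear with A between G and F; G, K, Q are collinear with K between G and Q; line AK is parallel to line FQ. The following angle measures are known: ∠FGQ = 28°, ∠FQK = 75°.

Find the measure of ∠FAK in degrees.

∠FAK = 103°

1. ∠FQG = 75°  [K on ray QG]
2. ∠GFQ = 77°  [△GFQ]
3. ∠GAK = 77°  [AK∥FQ, corresponding at A]
4. ∠FAK = 103°  [linear pair at A on GF]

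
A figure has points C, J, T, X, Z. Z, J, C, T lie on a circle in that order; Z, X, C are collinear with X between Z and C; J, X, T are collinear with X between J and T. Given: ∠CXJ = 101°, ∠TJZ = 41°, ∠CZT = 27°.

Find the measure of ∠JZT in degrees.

∠JZT = 87°

1. ∠TXZ = 101°  [vertical angles at X]
2. ∠JTZ = 52°  [△ZXT]
3. ∠JZT = 87°  [△ZJT]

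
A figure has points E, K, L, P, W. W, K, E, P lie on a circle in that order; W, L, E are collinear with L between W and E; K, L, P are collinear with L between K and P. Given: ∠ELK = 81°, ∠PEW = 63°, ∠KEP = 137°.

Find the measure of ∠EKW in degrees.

∠EKW = 88°

1. ∠KLW = 99°  [linear pair at L on WE]
2. ∠PKW = 63°  [same arc WP]
3. ∠KWP = 43°  [cyclic WKEP, opposite ∠W+∠E]
4. ∠EWK = 18°  [△WLK]
5. ∠KPW = 74°  [△WKP]
6. ∠KEW = 74°  [same arc WK]
7. ∠EKW = 88°  [△WKE]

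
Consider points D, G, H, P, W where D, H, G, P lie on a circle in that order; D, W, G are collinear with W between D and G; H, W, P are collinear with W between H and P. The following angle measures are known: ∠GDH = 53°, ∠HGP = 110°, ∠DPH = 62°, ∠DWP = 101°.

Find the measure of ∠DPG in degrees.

∠DPG = 115°

1. ∠GPH = 53°  [same arc HG]
2. ∠GDP = 17°  [△DWP]
3. ∠GWP = 79°  [linear pair at W on DG]
4. ∠DGP = 48°  [△GWP]
5. ∠DPG = 115°  [△DGP]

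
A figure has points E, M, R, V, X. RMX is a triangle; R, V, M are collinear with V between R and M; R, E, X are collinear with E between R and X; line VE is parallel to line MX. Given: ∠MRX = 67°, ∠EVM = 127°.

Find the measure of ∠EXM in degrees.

∠EXM = 60°

1. ∠ERV = 67°  [V on RM, E on RX]
2. ∠EVR = 53°  [linear pair at V on RM]
3. ∠REV = 60°  [△RVE]
4. ∠VEX = 120°  [linear pair at E on RX]
5. ∠EXM = 60°  [VE∥MX, co-interior at X–E]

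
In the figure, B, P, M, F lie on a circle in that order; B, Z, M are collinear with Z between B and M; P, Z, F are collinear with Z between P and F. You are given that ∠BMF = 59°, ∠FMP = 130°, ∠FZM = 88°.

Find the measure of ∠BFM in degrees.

∠BFM = 104°

1. ∠MFP = 33°  [△MZF]
2. ∠FPM = 17°  [△PMF]
3. ∠FBM = 17°  [same arc MF]
4. ∠BFM = 104°  [△BMF]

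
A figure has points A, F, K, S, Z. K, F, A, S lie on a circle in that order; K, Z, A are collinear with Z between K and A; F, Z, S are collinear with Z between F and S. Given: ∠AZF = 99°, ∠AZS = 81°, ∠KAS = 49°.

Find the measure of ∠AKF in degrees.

∠AKF = 50°

1. ∠FZK = 81°  [linear pair at Z on KA]
2. ∠KFS = 49°  [same arc KS]
3. ∠AKF = 50°  [△KZF]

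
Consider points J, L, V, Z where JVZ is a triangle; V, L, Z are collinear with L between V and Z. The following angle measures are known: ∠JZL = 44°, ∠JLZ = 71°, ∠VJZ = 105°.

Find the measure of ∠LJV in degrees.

∠LJV = 40°

1. ∠JZV = 44°  [L on ray ZV]
2. ∠JLV = 109°  [linear pair at L on VZ]
3. ∠JVZ = 31°  [△JVZ]
4. ∠JVL = 31°  [L on ray VZ]
5. ∠LJV = 40°  [△JVL]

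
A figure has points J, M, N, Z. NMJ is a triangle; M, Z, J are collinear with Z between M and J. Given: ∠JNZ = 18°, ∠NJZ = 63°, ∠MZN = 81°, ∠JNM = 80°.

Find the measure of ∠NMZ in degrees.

∠NMZ = 37°

1. ∠MJN = 63°  [Z on ray JM]
2. ∠JMN = 37°  [△NMJ]
3. ∠NMZ = 37°  [Z on ray MJ]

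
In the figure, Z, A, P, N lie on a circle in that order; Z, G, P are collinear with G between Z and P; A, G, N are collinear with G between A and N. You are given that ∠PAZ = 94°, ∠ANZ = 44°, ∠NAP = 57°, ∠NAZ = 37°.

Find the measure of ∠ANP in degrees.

∠ANP = 42°

1. ∠APZ = 44°  [same arc ZA]
2. ∠AZP = 42°  [△ZAP]
3. ∠ANP = 42°  [same arc AP]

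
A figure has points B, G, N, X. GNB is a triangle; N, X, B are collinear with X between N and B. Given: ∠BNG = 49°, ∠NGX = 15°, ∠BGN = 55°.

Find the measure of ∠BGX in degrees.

∠BGX = 40°

1. ∠GBN = 76°  [△GNB]
2. ∠GNX = 49°  [X on ray NB]
3. ∠GXN = 116°  [△GNX]
4. ∠GBX = 76°  [X on ray BN]
5. ∠BXG = 64°  [linear pair at X on NB]
6. ∠BGX = 40°  [△GXB]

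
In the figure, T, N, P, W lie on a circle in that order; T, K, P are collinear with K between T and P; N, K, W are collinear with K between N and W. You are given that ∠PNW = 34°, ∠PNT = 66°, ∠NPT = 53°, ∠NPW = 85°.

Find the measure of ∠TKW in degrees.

∠TKW = 93°

1. ∠PTW = 34°  [same arc PW]
2. ∠NWT = 53°  [same arc TN]
3. ∠TKW = 93°  [△TKW]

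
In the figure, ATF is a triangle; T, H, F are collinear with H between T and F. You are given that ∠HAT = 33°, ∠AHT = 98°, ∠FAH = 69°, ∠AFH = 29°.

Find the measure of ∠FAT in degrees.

∠FAT = 102°

1. ∠ATH = 49°  [△ATH]
2. ∠AFT = 29°  [H on ray FT]
3. ∠ATF = 49°  [H on ray TF]
4. ∠FAT = 102°  [△ATF]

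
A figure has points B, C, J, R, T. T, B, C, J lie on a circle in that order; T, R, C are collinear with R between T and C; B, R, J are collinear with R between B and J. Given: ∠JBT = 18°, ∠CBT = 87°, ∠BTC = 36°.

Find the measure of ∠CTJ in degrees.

1. ∠JCT = 18°  [same arc TJ]
2. ∠CJT = 93°  [cyclic TBCJ, opposite ∠B+∠J]
3. ∠CTJ = 69°  [△TCJ]

∠CTJ = 69°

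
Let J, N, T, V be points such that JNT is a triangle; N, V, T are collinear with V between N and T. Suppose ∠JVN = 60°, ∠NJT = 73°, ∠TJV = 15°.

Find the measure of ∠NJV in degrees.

∠NJV = 58°

1. ∠JVT = 120°  [linear pair at V on NT]
2. ∠JTV = 45°  [△JVT]
3. ∠JTN = 45°  [V on ray TN]
4. ∠JNT = 62°  [△JNT]
5. ∠JNV = 62°  [V on ray NT]
6. ∠NJV = 58°  [△JNV]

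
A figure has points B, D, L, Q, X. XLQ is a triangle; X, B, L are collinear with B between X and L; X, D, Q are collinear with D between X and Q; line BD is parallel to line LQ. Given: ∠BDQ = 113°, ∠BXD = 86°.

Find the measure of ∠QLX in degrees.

∠QLX = 27°

1. ∠BDX = 67°  [linear pair at D on XQ]
2. ∠DBX = 27°  [△XBD]
3. ∠QLX = 27°  [BD∥LQ, corresponding at B]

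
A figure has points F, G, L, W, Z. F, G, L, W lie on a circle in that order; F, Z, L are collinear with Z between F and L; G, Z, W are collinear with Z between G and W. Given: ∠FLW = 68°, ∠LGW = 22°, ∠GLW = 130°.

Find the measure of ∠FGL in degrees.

1. ∠LFW = 22°  [same arc LW]
2. ∠FWL = 90°  [△FLW]
3. ∠FGL = 90°  [cyclic FGLW, opposite ∠G+∠W]

∠FGL = 90°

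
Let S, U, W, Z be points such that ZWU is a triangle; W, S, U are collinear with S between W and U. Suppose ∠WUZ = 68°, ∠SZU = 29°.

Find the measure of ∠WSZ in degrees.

∠WSZ = 97°

1. ∠SUZ = 68°  [S on ray UW]
2. ∠USZ = 83°  [△ZSU]
3. ∠WSZ = 97°  [linear pair at S on WU]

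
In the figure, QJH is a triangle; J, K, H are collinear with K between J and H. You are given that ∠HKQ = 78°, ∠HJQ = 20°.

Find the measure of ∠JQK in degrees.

∠JQK = 58°

1. ∠JKQ = 102°  [linear pair at K on JH]
2. ∠KJQ = 20°  [K on ray JH]
3. ∠JQK = 58°  [△QJK]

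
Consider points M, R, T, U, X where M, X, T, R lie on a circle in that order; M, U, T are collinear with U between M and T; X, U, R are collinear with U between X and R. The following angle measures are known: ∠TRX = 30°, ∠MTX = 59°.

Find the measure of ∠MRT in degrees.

∠MRT = 89°

1. ∠TMX = 30°  [same arc XT]
2. ∠MXT = 91°  [△MXT]
3. ∠MRT = 89°  [cyclic MXTR, opposite ∠X+∠R]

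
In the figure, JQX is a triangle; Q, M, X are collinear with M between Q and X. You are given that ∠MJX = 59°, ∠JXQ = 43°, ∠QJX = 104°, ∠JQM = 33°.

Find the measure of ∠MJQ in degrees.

1. ∠JXM = 43°  [M on ray XQ]
2. ∠JMX = 78°  [△JMX]
3. ∠JMQ = 102°  [linear pair at M on QX]
4. ∠MJQ = 45°  [△JQM]

∠MJQ = 45°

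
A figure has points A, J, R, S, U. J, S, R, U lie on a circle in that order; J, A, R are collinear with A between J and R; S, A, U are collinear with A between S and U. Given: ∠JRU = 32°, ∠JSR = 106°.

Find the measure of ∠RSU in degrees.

1. ∠JUR = 74°  [cyclic JSRU, opposite ∠S+∠U]
2. ∠RJU = 74°  [△JRU]
3. ∠RSU = 74°  [same arc RU]

∠RSU = 74°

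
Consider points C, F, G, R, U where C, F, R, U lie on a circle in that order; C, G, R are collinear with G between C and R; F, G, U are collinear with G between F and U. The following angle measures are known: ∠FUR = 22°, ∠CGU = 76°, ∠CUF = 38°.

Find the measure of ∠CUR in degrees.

1. ∠RGU = 104°  [linear pair at G on CR]
2. ∠RCU = 66°  [△CGU]
3. ∠CRU = 54°  [△RGU]
4. ∠CUR = 60°  [△CRU]

∠CUR = 60°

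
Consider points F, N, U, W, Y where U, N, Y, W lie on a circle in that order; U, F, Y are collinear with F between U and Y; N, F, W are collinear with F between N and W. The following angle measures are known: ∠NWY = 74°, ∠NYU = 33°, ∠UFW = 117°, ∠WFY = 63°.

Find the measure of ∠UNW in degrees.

∠UNW = 43°

1. ∠NUY = 74°  [same arc NY]
2. ∠NFU = 63°  [vertical angles at F]
3. ∠UNW = 43°  [△UFN]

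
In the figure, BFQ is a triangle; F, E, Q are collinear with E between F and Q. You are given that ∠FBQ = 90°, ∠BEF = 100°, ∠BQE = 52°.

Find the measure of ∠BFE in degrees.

∠BFE = 38°

1. ∠BQF = 52°  [E on ray QF]
2. ∠BFQ = 38°  [△BFQ]
3. ∠BFE = 38°  [E on ray FQ]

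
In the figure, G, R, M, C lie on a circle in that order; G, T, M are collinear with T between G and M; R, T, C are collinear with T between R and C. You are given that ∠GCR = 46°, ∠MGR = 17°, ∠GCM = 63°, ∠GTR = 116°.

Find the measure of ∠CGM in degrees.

∠CGM = 70°

1. ∠GMR = 46°  [same arc GR]
2. ∠MTR = 64°  [linear pair at T on GM]
3. ∠CRM = 70°  [△RTM]
4. ∠CGM = 70°  [same arc MC]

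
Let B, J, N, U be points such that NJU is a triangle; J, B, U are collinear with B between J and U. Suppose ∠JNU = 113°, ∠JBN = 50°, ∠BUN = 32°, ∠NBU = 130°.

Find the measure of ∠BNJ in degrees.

1. ∠JUN = 32°  [B on ray UJ]
2. ∠NJU = 35°  [△NJU]
3. ∠BJN = 35°  [B on ray JU]
4. ∠BNJ = 95°  [△NJB]

∠BNJ = 95°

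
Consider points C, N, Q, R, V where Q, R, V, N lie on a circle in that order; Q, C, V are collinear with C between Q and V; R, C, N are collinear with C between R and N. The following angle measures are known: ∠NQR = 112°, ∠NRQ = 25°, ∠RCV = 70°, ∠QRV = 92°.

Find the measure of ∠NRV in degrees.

∠NRV = 67°

1. ∠QNR = 43°  [△QRN]
2. ∠QVR = 43°  [same arc QR]
3. ∠NRV = 67°  [△RCV]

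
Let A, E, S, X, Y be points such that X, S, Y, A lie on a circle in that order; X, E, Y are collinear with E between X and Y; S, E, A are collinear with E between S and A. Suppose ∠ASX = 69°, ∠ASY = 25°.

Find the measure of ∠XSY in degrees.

1. ∠AYX = 69°  [same arc XA]
2. ∠AXY = 25°  [same arc YA]
3. ∠XAY = 86°  [△XYA]
4. ∠XSY = 94°  [cyclic XSYA, opposite ∠S+∠A]

∠XSY = 94°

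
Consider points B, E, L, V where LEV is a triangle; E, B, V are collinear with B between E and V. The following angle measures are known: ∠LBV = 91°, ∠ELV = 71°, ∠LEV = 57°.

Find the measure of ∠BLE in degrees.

∠BLE = 34°

1. ∠EBL = 89°  [linear pair at B on EV]
2. ∠BEL = 57°  [B on ray EV]
3. ∠BLE = 34°  [△LEB]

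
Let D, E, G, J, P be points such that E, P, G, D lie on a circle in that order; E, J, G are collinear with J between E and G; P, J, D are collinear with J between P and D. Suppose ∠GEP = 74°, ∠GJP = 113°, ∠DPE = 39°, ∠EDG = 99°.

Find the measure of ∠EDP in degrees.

1. ∠DJE = 113°  [vertical angles at J]
2. ∠DGE = 39°  [same arc ED]
3. ∠DEG = 42°  [△EGD]
4. ∠EDP = 25°  [△EJD]

∠EDP = 25°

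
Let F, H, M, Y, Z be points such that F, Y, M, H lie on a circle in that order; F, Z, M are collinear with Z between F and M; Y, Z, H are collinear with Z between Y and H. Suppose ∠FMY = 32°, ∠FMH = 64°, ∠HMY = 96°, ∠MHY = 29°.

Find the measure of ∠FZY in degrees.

∠FZY = 87°

1. ∠FYH = 64°  [same arc FH]
2. ∠MFY = 29°  [same arc YM]
3. ∠FZY = 87°  [△FZY]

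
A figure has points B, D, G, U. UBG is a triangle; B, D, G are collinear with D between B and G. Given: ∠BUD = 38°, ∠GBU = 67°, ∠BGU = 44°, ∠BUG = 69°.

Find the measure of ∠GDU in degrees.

∠GDU = 105°

1. ∠DBU = 67°  [D on ray BG]
2. ∠BDU = 75°  [△UBD]
3. ∠GDU = 105°  [linear pair at D on BG]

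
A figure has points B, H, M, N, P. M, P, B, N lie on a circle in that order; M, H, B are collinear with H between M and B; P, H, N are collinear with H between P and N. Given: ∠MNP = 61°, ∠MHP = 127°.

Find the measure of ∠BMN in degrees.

∠BMN = 66°

1. ∠MBP = 61°  [same arc MP]
2. ∠BHP = 53°  [linear pair at H on MB]
3. ∠BPN = 66°  [△PHB]
4. ∠BMN = 66°  [same arc BN]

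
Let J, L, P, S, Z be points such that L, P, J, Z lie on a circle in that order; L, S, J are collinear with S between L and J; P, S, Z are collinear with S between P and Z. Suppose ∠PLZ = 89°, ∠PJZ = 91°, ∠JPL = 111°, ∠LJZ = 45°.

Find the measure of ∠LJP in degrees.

1. ∠LPZ = 45°  [same arc LZ]
2. ∠LZP = 46°  [△LPZ]
3. ∠LJP = 46°  [same arc LP]

∠LJP = 46°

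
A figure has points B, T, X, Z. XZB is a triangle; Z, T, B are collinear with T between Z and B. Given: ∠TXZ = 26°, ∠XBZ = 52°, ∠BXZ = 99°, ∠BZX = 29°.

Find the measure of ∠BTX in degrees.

∠BTX = 55°

1. ∠TZX = 29°  [T on ray ZB]
2. ∠XTZ = 125°  [△XZT]
3. ∠BTX = 55°  [linear pair at T on ZB]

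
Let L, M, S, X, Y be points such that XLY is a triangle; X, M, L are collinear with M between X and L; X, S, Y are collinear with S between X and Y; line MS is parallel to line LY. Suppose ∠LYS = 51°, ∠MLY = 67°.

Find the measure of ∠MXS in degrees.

∠MXS = 62°

1. ∠LYX = 51°  [S on ray YX]
2. ∠XLY = 67°  [M on ray LX]
3. ∠LXY = 62°  [△XLY]
4. ∠MXS = 62°  [M on XL, S on XY]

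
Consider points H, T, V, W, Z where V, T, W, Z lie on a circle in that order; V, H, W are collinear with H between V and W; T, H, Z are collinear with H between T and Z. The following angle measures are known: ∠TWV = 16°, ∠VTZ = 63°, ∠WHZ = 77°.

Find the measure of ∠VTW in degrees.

1. ∠TZV = 16°  [same arc VT]
2. ∠VWZ = 63°  [same arc VZ]
3. ∠VHZ = 103°  [linear pair at H on VW]
4. ∠WVZ = 61°  [△VHZ]
5. ∠VZW = 56°  [△VWZ]
6. ∠VTW = 124°  [cyclic VTWZ, opposite ∠T+∠Z]

∠VTW = 124°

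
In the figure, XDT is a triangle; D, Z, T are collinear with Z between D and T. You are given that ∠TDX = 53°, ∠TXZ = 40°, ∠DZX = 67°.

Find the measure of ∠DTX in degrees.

∠DTX = 27°

1. ∠TZX = 113°  [linear pair at Z on DT]
2. ∠XTZ = 27°  [△XZT]
3. ∠DTX = 27°  [Z on ray TD]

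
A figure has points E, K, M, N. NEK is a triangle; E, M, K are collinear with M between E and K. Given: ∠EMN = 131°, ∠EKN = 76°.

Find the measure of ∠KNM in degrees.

1. ∠KMN = 49°  [linear pair at M on EK]
2. ∠MKN = 76°  [M on ray KE]
3. ∠KNM = 55°  [△NMK]

∠KNM = 55°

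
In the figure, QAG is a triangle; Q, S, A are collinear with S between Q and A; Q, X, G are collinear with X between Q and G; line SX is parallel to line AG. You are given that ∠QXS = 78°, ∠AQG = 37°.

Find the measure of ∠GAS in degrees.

∠GAS = 65°

1. ∠AGQ = 78°  [SX∥AG, corresponding at X]
2. ∠GAQ = 65°  [△QAG]
3. ∠GAS = 65°  [S on ray AQ]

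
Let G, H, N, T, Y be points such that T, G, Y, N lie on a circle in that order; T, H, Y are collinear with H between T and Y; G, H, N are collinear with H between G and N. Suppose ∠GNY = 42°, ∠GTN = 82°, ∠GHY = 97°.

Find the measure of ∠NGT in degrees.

∠NGT = 55°

1. ∠GTY = 42°  [same arc GY]
2. ∠GHT = 83°  [linear pair at H on TY]
3. ∠NGT = 55°  [△THG]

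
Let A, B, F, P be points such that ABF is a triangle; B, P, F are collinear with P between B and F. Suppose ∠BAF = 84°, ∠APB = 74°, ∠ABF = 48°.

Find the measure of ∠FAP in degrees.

∠FAP = 26°

1. ∠AFB = 48°  [△ABF]
2. ∠APF = 106°  [linear pair at P on BF]
3. ∠AFP = 48°  [P on ray FB]
4. ∠FAP = 26°  [△APF]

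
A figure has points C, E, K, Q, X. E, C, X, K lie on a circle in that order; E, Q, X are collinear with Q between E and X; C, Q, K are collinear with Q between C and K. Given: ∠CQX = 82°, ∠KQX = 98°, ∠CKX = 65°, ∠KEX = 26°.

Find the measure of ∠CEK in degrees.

1. ∠EQK = 82°  [vertical angles at Q]
2. ∠CQE = 98°  [linear pair at Q on EX]
3. ∠CEX = 65°  [same arc CX]
4. ∠CKE = 72°  [△EQK]
5. ∠ECK = 17°  [△EQC]
6. ∠CEK = 91°  [△ECK]

∠CEK = 91°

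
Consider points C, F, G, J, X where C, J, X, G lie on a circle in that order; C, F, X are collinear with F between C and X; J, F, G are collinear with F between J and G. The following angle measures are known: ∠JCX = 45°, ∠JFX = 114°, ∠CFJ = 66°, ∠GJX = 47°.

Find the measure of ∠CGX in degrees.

1. ∠JGX = 45°  [same arc JX]
2. ∠GFX = 66°  [vertical angles at F]
3. ∠GCX = 47°  [same arc XG]
4. ∠CXG = 69°  [△XFG]
5. ∠CGX = 64°  [△CXG]

∠CGX = 64°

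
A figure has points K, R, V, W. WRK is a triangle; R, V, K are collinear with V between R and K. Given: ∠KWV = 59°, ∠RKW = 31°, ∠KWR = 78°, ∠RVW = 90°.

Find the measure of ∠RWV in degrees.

1. ∠KRW = 71°  [△WRK]
2. ∠VRW = 71°  [V on ray RK]
3. ∠RWV = 19°  [△WRV]

∠RWV = 19°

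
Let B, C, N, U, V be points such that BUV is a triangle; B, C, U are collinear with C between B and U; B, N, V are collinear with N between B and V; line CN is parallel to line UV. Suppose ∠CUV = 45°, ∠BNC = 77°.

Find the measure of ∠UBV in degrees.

∠UBV = 58°

1. ∠BUV = 45°  [C on ray UB]
2. ∠BVU = 77°  [CN∥UV, corresponding at N]
3. ∠UBV = 58°  [△BUV]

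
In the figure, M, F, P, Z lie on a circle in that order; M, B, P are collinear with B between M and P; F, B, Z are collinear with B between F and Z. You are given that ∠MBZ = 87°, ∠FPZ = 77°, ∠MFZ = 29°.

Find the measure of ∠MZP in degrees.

1. ∠FMZ = 103°  [cyclic MFPZ, opposite ∠M+∠P]
2. ∠MPZ = 29°  [same arc MZ]
3. ∠FZM = 48°  [△MFZ]
4. ∠PMZ = 45°  [△MBZ]
5. ∠MZP = 106°  [△MPZ]

∠MZP = 106°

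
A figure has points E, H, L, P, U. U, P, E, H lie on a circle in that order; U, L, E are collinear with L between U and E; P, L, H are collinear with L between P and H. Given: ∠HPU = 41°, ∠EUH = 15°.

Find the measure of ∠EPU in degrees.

∠EPU = 56°

1. ∠HEU = 41°  [same arc UH]
2. ∠EHU = 124°  [△UEH]
3. ∠EPU = 56°  [cyclic UPEH, opposite ∠P+∠H]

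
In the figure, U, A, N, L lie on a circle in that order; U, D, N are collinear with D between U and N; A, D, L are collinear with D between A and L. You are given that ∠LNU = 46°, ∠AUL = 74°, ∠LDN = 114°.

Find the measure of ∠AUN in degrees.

∠AUN = 20°

1. ∠LAU = 46°  [same arc UL]
2. ∠ADU = 114°  [vertical angles at D]
3. ∠AUN = 20°  [△UDA]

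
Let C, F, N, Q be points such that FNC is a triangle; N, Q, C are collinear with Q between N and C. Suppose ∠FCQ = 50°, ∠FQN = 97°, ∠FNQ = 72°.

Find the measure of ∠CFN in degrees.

∠CFN = 58°

1. ∠FCN = 50°  [Q on ray CN]
2. ∠CNF = 72°  [Q on ray NC]
3. ∠CFN = 58°  [△FNC]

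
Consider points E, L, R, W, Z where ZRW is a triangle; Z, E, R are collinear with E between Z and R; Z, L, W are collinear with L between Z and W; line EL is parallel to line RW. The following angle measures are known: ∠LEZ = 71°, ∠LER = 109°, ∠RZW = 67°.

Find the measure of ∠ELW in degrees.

∠ELW = 138°

1. ∠WRZ = 71°  [EL∥RW, corresponding at E]
2. ∠RWZ = 42°  [△ZRW]
3. ∠ELZ = 42°  [EL∥RW, corresponding at L]
4. ∠ELW = 138°  [linear pair at L on ZW]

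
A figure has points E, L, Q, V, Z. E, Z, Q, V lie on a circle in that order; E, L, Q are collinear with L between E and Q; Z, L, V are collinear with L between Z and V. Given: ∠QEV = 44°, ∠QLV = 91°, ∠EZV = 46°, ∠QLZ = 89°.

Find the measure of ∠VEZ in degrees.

1. ∠ELV = 89°  [linear pair at L on EQ]
2. ∠EVZ = 47°  [△ELV]
3. ∠VEZ = 87°  [△EZV]

∠VEZ = 87°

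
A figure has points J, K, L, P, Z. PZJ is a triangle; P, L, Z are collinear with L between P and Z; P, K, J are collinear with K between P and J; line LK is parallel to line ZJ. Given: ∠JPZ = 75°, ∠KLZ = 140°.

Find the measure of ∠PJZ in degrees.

1. ∠KPL = 75°  [L on PZ, K on PJ]
2. ∠KLP = 40°  [linear pair at L on PZ]
3. ∠LKP = 65°  [△PLK]
4. ∠PJZ = 65°  [LK∥ZJ, corresponding at K]

∠PJZ = 65°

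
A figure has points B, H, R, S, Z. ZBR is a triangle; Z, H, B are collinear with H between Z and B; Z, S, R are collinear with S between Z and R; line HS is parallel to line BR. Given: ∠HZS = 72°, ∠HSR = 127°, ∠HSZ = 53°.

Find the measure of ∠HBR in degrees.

1. ∠SHZ = 55°  [△ZHS]
2. ∠BHS = 125°  [linear pair at H on ZB]
3. ∠HBR = 55°  [HS∥BR, co-interior at B–H]

∠HBR = 55°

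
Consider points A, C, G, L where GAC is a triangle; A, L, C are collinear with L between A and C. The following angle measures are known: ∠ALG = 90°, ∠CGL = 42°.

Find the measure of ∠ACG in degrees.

∠ACG = 48°

1. ∠CLG = 90°  [linear pair at L on AC]
2. ∠GCL = 48°  [△GLC]
3. ∠ACG = 48°  [L on ray CA]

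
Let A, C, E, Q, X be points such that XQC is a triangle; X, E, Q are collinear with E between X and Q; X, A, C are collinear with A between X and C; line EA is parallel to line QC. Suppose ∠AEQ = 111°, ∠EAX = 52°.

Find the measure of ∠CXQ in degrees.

∠CXQ = 59°

1. ∠AEX = 69°  [linear pair at E on XQ]
2. ∠AXE = 59°  [△XEA]
3. ∠CXQ = 59°  [E on XQ, A on XC]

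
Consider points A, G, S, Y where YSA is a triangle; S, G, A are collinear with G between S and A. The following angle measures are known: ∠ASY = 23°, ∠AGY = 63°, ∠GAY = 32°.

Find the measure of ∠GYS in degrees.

∠GYS = 40°

1. ∠GSY = 23°  [G on ray SA]
2. ∠SGY = 117°  [linear pair at G on SA]
3. ∠GYS = 40°  [△YSG]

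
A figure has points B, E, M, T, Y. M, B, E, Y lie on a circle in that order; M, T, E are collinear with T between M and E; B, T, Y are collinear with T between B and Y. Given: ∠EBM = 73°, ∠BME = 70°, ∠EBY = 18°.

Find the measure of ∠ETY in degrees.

∠ETY = 55°

1. ∠EYM = 107°  [cyclic MBEY, opposite ∠B+∠Y]
2. ∠BYE = 70°  [same arc BE]
3. ∠EMY = 18°  [same arc EY]
4. ∠MEY = 55°  [△MEY]
5. ∠ETY = 55°  [△ETY]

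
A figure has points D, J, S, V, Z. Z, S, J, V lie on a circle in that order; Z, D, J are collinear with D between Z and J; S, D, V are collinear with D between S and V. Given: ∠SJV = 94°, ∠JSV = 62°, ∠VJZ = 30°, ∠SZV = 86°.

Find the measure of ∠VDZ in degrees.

∠VDZ = 54°

1. ∠JZV = 62°  [same arc JV]
2. ∠VSZ = 30°  [same arc ZV]
3. ∠SVZ = 64°  [△ZSV]
4. ∠VDZ = 54°  [△ZDV]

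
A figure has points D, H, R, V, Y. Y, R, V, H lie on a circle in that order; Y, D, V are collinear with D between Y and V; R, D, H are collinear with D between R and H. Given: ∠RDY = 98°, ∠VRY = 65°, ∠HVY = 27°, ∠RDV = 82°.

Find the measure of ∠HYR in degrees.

∠HYR = 93°

1. ∠VHY = 115°  [cyclic YRVH, opposite ∠R+∠H]
2. ∠HRY = 27°  [same arc YH]
3. ∠HYV = 38°  [△YVH]
4. ∠HDY = 82°  [vertical angles at D]
5. ∠RHY = 60°  [△YDH]
6. ∠HYR = 93°  [△YRH]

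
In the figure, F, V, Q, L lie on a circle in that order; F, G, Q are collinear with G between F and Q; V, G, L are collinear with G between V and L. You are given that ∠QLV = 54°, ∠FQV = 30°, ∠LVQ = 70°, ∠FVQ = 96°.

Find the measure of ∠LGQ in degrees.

1. ∠FLV = 30°  [same arc FV]
2. ∠LFQ = 70°  [same arc QL]
3. ∠FGL = 80°  [△FGL]
4. ∠LGQ = 100°  [linear pair at G on FQ]

∠LGQ = 100°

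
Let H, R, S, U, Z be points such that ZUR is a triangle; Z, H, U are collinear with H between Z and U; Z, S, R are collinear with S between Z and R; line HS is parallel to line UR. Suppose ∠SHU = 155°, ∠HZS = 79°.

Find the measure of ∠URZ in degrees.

∠URZ = 76°

1. ∠SHZ = 25°  [linear pair at H on ZU]
2. ∠HSZ = 76°  [△ZHS]
3. ∠URZ = 76°  [HS∥UR, corresponding at S]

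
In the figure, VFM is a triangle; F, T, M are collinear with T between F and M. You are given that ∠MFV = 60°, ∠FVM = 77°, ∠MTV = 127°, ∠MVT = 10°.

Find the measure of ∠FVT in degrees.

∠FVT = 67°

1. ∠TFV = 60°  [T on ray FM]
2. ∠FTV = 53°  [linear pair at T on FM]
3. ∠FVT = 67°  [△VFT]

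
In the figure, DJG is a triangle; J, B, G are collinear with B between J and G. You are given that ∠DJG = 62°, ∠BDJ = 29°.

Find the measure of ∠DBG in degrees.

∠DBG = 91°

1. ∠BJD = 62°  [B on ray JG]
2. ∠DBJ = 89°  [△DJB]
3. ∠DBG = 91°  [linear pair at B on JG]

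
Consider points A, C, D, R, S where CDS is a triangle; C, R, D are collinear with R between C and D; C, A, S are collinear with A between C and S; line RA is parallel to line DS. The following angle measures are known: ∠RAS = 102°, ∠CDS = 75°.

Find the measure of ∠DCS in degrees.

1. ∠CAR = 78°  [linear pair at A on CS]
2. ∠ARC = 75°  [RA∥DS, corresponding at R]
3. ∠ACR = 27°  [△CRA]
4. ∠DCS = 27°  [R on CD, A on CS]

∠DCS = 27°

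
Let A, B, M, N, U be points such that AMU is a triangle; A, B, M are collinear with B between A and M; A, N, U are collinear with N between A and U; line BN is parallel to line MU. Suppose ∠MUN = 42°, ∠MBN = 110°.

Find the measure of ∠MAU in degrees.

∠MAU = 68°

1. ∠AUM = 42°  [N on ray UA]
2. ∠ABN = 70°  [linear pair at B on AM]
3. ∠ANB = 42°  [BN∥MU, corresponding at N]
4. ∠BAN = 68°  [△ABN]
5. ∠MAU = 68°  [B on AM, N on AU]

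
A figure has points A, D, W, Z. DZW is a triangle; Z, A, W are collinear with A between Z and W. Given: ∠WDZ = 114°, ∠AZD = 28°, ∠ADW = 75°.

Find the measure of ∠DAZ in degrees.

1. ∠DZW = 28°  [A on ray ZW]
2. ∠DWZ = 38°  [△DZW]
3. ∠AWD = 38°  [A on ray WZ]
4. ∠DAW = 67°  [△DAW]
5. ∠DAZ = 113°  [linear pair at A on ZW]

∠DAZ = 113°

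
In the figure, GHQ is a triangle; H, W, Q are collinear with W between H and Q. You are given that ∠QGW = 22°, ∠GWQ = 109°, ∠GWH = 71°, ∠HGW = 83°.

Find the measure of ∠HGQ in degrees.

∠HGQ = 105°

1. ∠GQW = 49°  [△GWQ]
2. ∠GHW = 26°  [△GHW]
3. ∠GQH = 49°  [W on ray QH]
4. ∠GHQ = 26°  [W on ray HQ]
5. ∠HGQ = 105°  [△GHQ]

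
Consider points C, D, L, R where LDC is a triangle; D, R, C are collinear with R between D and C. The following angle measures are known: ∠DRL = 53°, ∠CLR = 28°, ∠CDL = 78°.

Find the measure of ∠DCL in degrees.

1. ∠CRL = 127°  [linear pair at R on DC]
2. ∠LCR = 25°  [△LRC]
3. ∠DCL = 25°  [R on ray CD]

∠DCL = 25°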